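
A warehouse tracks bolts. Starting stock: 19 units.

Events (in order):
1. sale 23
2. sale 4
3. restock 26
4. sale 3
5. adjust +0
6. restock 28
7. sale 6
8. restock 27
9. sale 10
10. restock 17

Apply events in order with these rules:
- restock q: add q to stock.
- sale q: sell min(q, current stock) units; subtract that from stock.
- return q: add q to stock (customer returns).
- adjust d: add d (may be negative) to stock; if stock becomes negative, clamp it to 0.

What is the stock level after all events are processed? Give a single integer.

Processing events:
Start: stock = 19
  Event 1 (sale 23): sell min(23,19)=19. stock: 19 - 19 = 0. total_sold = 19
  Event 2 (sale 4): sell min(4,0)=0. stock: 0 - 0 = 0. total_sold = 19
  Event 3 (restock 26): 0 + 26 = 26
  Event 4 (sale 3): sell min(3,26)=3. stock: 26 - 3 = 23. total_sold = 22
  Event 5 (adjust +0): 23 + 0 = 23
  Event 6 (restock 28): 23 + 28 = 51
  Event 7 (sale 6): sell min(6,51)=6. stock: 51 - 6 = 45. total_sold = 28
  Event 8 (restock 27): 45 + 27 = 72
  Event 9 (sale 10): sell min(10,72)=10. stock: 72 - 10 = 62. total_sold = 38
  Event 10 (restock 17): 62 + 17 = 79
Final: stock = 79, total_sold = 38

Answer: 79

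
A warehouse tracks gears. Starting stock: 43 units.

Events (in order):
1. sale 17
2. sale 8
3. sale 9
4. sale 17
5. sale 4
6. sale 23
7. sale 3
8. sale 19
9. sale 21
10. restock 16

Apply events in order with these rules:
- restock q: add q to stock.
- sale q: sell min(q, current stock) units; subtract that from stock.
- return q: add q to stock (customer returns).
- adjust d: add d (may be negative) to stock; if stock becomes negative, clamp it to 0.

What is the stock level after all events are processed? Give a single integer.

Processing events:
Start: stock = 43
  Event 1 (sale 17): sell min(17,43)=17. stock: 43 - 17 = 26. total_sold = 17
  Event 2 (sale 8): sell min(8,26)=8. stock: 26 - 8 = 18. total_sold = 25
  Event 3 (sale 9): sell min(9,18)=9. stock: 18 - 9 = 9. total_sold = 34
  Event 4 (sale 17): sell min(17,9)=9. stock: 9 - 9 = 0. total_sold = 43
  Event 5 (sale 4): sell min(4,0)=0. stock: 0 - 0 = 0. total_sold = 43
  Event 6 (sale 23): sell min(23,0)=0. stock: 0 - 0 = 0. total_sold = 43
  Event 7 (sale 3): sell min(3,0)=0. stock: 0 - 0 = 0. total_sold = 43
  Event 8 (sale 19): sell min(19,0)=0. stock: 0 - 0 = 0. total_sold = 43
  Event 9 (sale 21): sell min(21,0)=0. stock: 0 - 0 = 0. total_sold = 43
  Event 10 (restock 16): 0 + 16 = 16
Final: stock = 16, total_sold = 43

Answer: 16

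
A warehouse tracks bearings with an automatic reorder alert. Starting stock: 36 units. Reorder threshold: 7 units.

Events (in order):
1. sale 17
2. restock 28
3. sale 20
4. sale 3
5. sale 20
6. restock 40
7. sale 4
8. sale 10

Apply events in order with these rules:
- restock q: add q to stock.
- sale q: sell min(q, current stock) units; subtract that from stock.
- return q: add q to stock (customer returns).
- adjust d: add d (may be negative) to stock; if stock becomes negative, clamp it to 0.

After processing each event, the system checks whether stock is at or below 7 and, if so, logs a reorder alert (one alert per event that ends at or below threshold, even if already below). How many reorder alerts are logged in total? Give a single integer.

Processing events:
Start: stock = 36
  Event 1 (sale 17): sell min(17,36)=17. stock: 36 - 17 = 19. total_sold = 17
  Event 2 (restock 28): 19 + 28 = 47
  Event 3 (sale 20): sell min(20,47)=20. stock: 47 - 20 = 27. total_sold = 37
  Event 4 (sale 3): sell min(3,27)=3. stock: 27 - 3 = 24. total_sold = 40
  Event 5 (sale 20): sell min(20,24)=20. stock: 24 - 20 = 4. total_sold = 60
  Event 6 (restock 40): 4 + 40 = 44
  Event 7 (sale 4): sell min(4,44)=4. stock: 44 - 4 = 40. total_sold = 64
  Event 8 (sale 10): sell min(10,40)=10. stock: 40 - 10 = 30. total_sold = 74
Final: stock = 30, total_sold = 74

Checking against threshold 7:
  After event 1: stock=19 > 7
  After event 2: stock=47 > 7
  After event 3: stock=27 > 7
  After event 4: stock=24 > 7
  After event 5: stock=4 <= 7 -> ALERT
  After event 6: stock=44 > 7
  After event 7: stock=40 > 7
  After event 8: stock=30 > 7
Alert events: [5]. Count = 1

Answer: 1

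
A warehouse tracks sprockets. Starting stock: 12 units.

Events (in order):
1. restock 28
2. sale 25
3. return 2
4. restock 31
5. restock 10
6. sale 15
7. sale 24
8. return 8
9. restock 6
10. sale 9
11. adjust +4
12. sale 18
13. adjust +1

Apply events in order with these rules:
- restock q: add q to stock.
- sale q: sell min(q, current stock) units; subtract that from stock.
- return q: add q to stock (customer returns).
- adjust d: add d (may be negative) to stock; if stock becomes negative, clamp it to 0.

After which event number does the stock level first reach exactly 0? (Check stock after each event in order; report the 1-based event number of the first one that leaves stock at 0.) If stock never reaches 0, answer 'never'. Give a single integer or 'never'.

Processing events:
Start: stock = 12
  Event 1 (restock 28): 12 + 28 = 40
  Event 2 (sale 25): sell min(25,40)=25. stock: 40 - 25 = 15. total_sold = 25
  Event 3 (return 2): 15 + 2 = 17
  Event 4 (restock 31): 17 + 31 = 48
  Event 5 (restock 10): 48 + 10 = 58
  Event 6 (sale 15): sell min(15,58)=15. stock: 58 - 15 = 43. total_sold = 40
  Event 7 (sale 24): sell min(24,43)=24. stock: 43 - 24 = 19. total_sold = 64
  Event 8 (return 8): 19 + 8 = 27
  Event 9 (restock 6): 27 + 6 = 33
  Event 10 (sale 9): sell min(9,33)=9. stock: 33 - 9 = 24. total_sold = 73
  Event 11 (adjust +4): 24 + 4 = 28
  Event 12 (sale 18): sell min(18,28)=18. stock: 28 - 18 = 10. total_sold = 91
  Event 13 (adjust +1): 10 + 1 = 11
Final: stock = 11, total_sold = 91

Stock never reaches 0.

Answer: never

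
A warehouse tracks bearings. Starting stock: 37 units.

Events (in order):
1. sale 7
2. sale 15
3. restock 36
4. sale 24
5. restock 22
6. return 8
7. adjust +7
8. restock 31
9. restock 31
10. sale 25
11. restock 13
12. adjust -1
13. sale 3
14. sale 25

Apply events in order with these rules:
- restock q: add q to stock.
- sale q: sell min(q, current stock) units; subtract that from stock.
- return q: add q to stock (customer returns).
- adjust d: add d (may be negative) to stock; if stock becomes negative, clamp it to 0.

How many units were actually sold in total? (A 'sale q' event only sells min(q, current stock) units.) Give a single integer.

Answer: 99

Derivation:
Processing events:
Start: stock = 37
  Event 1 (sale 7): sell min(7,37)=7. stock: 37 - 7 = 30. total_sold = 7
  Event 2 (sale 15): sell min(15,30)=15. stock: 30 - 15 = 15. total_sold = 22
  Event 3 (restock 36): 15 + 36 = 51
  Event 4 (sale 24): sell min(24,51)=24. stock: 51 - 24 = 27. total_sold = 46
  Event 5 (restock 22): 27 + 22 = 49
  Event 6 (return 8): 49 + 8 = 57
  Event 7 (adjust +7): 57 + 7 = 64
  Event 8 (restock 31): 64 + 31 = 95
  Event 9 (restock 31): 95 + 31 = 126
  Event 10 (sale 25): sell min(25,126)=25. stock: 126 - 25 = 101. total_sold = 71
  Event 11 (restock 13): 101 + 13 = 114
  Event 12 (adjust -1): 114 + -1 = 113
  Event 13 (sale 3): sell min(3,113)=3. stock: 113 - 3 = 110. total_sold = 74
  Event 14 (sale 25): sell min(25,110)=25. stock: 110 - 25 = 85. total_sold = 99
Final: stock = 85, total_sold = 99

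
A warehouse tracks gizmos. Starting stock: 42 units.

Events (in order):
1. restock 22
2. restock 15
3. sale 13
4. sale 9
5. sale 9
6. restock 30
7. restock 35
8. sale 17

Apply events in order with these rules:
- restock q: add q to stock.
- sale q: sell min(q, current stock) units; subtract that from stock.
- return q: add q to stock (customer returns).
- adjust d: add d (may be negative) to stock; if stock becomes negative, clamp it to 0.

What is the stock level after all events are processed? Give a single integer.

Answer: 96

Derivation:
Processing events:
Start: stock = 42
  Event 1 (restock 22): 42 + 22 = 64
  Event 2 (restock 15): 64 + 15 = 79
  Event 3 (sale 13): sell min(13,79)=13. stock: 79 - 13 = 66. total_sold = 13
  Event 4 (sale 9): sell min(9,66)=9. stock: 66 - 9 = 57. total_sold = 22
  Event 5 (sale 9): sell min(9,57)=9. stock: 57 - 9 = 48. total_sold = 31
  Event 6 (restock 30): 48 + 30 = 78
  Event 7 (restock 35): 78 + 35 = 113
  Event 8 (sale 17): sell min(17,113)=17. stock: 113 - 17 = 96. total_sold = 48
Final: stock = 96, total_sold = 48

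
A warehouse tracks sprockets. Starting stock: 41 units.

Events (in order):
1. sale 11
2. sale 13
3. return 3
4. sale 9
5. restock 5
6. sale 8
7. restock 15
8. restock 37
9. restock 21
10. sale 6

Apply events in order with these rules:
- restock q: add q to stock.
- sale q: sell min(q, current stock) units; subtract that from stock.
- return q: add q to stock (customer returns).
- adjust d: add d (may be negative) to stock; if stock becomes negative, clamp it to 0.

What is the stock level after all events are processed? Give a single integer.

Answer: 75

Derivation:
Processing events:
Start: stock = 41
  Event 1 (sale 11): sell min(11,41)=11. stock: 41 - 11 = 30. total_sold = 11
  Event 2 (sale 13): sell min(13,30)=13. stock: 30 - 13 = 17. total_sold = 24
  Event 3 (return 3): 17 + 3 = 20
  Event 4 (sale 9): sell min(9,20)=9. stock: 20 - 9 = 11. total_sold = 33
  Event 5 (restock 5): 11 + 5 = 16
  Event 6 (sale 8): sell min(8,16)=8. stock: 16 - 8 = 8. total_sold = 41
  Event 7 (restock 15): 8 + 15 = 23
  Event 8 (restock 37): 23 + 37 = 60
  Event 9 (restock 21): 60 + 21 = 81
  Event 10 (sale 6): sell min(6,81)=6. stock: 81 - 6 = 75. total_sold = 47
Final: stock = 75, total_sold = 47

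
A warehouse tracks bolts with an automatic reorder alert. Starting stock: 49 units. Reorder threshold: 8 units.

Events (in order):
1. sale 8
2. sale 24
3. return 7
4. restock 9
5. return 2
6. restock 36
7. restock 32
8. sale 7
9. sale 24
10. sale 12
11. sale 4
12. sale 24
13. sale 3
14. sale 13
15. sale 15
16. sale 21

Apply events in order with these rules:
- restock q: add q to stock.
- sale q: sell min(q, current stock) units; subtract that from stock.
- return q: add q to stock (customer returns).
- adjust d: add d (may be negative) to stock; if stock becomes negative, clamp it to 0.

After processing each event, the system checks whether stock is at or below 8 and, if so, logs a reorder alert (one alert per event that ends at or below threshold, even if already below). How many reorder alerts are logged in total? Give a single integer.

Processing events:
Start: stock = 49
  Event 1 (sale 8): sell min(8,49)=8. stock: 49 - 8 = 41. total_sold = 8
  Event 2 (sale 24): sell min(24,41)=24. stock: 41 - 24 = 17. total_sold = 32
  Event 3 (return 7): 17 + 7 = 24
  Event 4 (restock 9): 24 + 9 = 33
  Event 5 (return 2): 33 + 2 = 35
  Event 6 (restock 36): 35 + 36 = 71
  Event 7 (restock 32): 71 + 32 = 103
  Event 8 (sale 7): sell min(7,103)=7. stock: 103 - 7 = 96. total_sold = 39
  Event 9 (sale 24): sell min(24,96)=24. stock: 96 - 24 = 72. total_sold = 63
  Event 10 (sale 12): sell min(12,72)=12. stock: 72 - 12 = 60. total_sold = 75
  Event 11 (sale 4): sell min(4,60)=4. stock: 60 - 4 = 56. total_sold = 79
  Event 12 (sale 24): sell min(24,56)=24. stock: 56 - 24 = 32. total_sold = 103
  Event 13 (sale 3): sell min(3,32)=3. stock: 32 - 3 = 29. total_sold = 106
  Event 14 (sale 13): sell min(13,29)=13. stock: 29 - 13 = 16. total_sold = 119
  Event 15 (sale 15): sell min(15,16)=15. stock: 16 - 15 = 1. total_sold = 134
  Event 16 (sale 21): sell min(21,1)=1. stock: 1 - 1 = 0. total_sold = 135
Final: stock = 0, total_sold = 135

Checking against threshold 8:
  After event 1: stock=41 > 8
  After event 2: stock=17 > 8
  After event 3: stock=24 > 8
  After event 4: stock=33 > 8
  After event 5: stock=35 > 8
  After event 6: stock=71 > 8
  After event 7: stock=103 > 8
  After event 8: stock=96 > 8
  After event 9: stock=72 > 8
  After event 10: stock=60 > 8
  After event 11: stock=56 > 8
  After event 12: stock=32 > 8
  After event 13: stock=29 > 8
  After event 14: stock=16 > 8
  After event 15: stock=1 <= 8 -> ALERT
  After event 16: stock=0 <= 8 -> ALERT
Alert events: [15, 16]. Count = 2

Answer: 2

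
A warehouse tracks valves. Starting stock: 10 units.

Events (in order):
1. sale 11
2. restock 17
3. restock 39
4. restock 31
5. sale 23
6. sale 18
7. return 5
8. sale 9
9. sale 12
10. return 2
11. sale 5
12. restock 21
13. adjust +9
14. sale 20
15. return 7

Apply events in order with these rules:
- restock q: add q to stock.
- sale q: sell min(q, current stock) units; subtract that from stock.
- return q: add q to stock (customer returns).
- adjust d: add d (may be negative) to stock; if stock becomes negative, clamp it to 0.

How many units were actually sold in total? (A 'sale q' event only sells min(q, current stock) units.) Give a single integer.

Answer: 97

Derivation:
Processing events:
Start: stock = 10
  Event 1 (sale 11): sell min(11,10)=10. stock: 10 - 10 = 0. total_sold = 10
  Event 2 (restock 17): 0 + 17 = 17
  Event 3 (restock 39): 17 + 39 = 56
  Event 4 (restock 31): 56 + 31 = 87
  Event 5 (sale 23): sell min(23,87)=23. stock: 87 - 23 = 64. total_sold = 33
  Event 6 (sale 18): sell min(18,64)=18. stock: 64 - 18 = 46. total_sold = 51
  Event 7 (return 5): 46 + 5 = 51
  Event 8 (sale 9): sell min(9,51)=9. stock: 51 - 9 = 42. total_sold = 60
  Event 9 (sale 12): sell min(12,42)=12. stock: 42 - 12 = 30. total_sold = 72
  Event 10 (return 2): 30 + 2 = 32
  Event 11 (sale 5): sell min(5,32)=5. stock: 32 - 5 = 27. total_sold = 77
  Event 12 (restock 21): 27 + 21 = 48
  Event 13 (adjust +9): 48 + 9 = 57
  Event 14 (sale 20): sell min(20,57)=20. stock: 57 - 20 = 37. total_sold = 97
  Event 15 (return 7): 37 + 7 = 44
Final: stock = 44, total_sold = 97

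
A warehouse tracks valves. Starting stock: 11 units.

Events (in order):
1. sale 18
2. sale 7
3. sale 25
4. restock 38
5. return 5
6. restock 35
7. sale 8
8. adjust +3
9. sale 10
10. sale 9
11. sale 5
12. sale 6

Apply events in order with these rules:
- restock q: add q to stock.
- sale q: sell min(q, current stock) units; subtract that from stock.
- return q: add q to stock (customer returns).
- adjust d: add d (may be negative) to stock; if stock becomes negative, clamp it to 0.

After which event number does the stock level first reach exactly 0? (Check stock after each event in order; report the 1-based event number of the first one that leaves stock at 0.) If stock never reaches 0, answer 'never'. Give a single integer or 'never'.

Processing events:
Start: stock = 11
  Event 1 (sale 18): sell min(18,11)=11. stock: 11 - 11 = 0. total_sold = 11
  Event 2 (sale 7): sell min(7,0)=0. stock: 0 - 0 = 0. total_sold = 11
  Event 3 (sale 25): sell min(25,0)=0. stock: 0 - 0 = 0. total_sold = 11
  Event 4 (restock 38): 0 + 38 = 38
  Event 5 (return 5): 38 + 5 = 43
  Event 6 (restock 35): 43 + 35 = 78
  Event 7 (sale 8): sell min(8,78)=8. stock: 78 - 8 = 70. total_sold = 19
  Event 8 (adjust +3): 70 + 3 = 73
  Event 9 (sale 10): sell min(10,73)=10. stock: 73 - 10 = 63. total_sold = 29
  Event 10 (sale 9): sell min(9,63)=9. stock: 63 - 9 = 54. total_sold = 38
  Event 11 (sale 5): sell min(5,54)=5. stock: 54 - 5 = 49. total_sold = 43
  Event 12 (sale 6): sell min(6,49)=6. stock: 49 - 6 = 43. total_sold = 49
Final: stock = 43, total_sold = 49

First zero at event 1.

Answer: 1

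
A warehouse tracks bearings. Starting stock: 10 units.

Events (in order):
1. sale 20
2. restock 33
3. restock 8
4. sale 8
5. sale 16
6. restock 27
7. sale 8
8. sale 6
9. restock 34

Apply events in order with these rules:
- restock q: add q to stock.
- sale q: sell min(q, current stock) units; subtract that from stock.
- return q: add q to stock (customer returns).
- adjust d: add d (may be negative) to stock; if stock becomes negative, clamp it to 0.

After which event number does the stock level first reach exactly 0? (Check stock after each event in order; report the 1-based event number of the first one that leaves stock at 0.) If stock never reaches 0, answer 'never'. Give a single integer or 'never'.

Processing events:
Start: stock = 10
  Event 1 (sale 20): sell min(20,10)=10. stock: 10 - 10 = 0. total_sold = 10
  Event 2 (restock 33): 0 + 33 = 33
  Event 3 (restock 8): 33 + 8 = 41
  Event 4 (sale 8): sell min(8,41)=8. stock: 41 - 8 = 33. total_sold = 18
  Event 5 (sale 16): sell min(16,33)=16. stock: 33 - 16 = 17. total_sold = 34
  Event 6 (restock 27): 17 + 27 = 44
  Event 7 (sale 8): sell min(8,44)=8. stock: 44 - 8 = 36. total_sold = 42
  Event 8 (sale 6): sell min(6,36)=6. stock: 36 - 6 = 30. total_sold = 48
  Event 9 (restock 34): 30 + 34 = 64
Final: stock = 64, total_sold = 48

First zero at event 1.

Answer: 1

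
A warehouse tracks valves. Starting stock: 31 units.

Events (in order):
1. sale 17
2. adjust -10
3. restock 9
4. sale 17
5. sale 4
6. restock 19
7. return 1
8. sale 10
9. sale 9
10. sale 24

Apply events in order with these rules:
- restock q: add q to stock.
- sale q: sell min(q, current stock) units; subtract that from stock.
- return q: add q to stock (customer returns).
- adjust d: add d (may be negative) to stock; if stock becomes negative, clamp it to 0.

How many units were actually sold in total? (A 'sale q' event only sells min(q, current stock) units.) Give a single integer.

Processing events:
Start: stock = 31
  Event 1 (sale 17): sell min(17,31)=17. stock: 31 - 17 = 14. total_sold = 17
  Event 2 (adjust -10): 14 + -10 = 4
  Event 3 (restock 9): 4 + 9 = 13
  Event 4 (sale 17): sell min(17,13)=13. stock: 13 - 13 = 0. total_sold = 30
  Event 5 (sale 4): sell min(4,0)=0. stock: 0 - 0 = 0. total_sold = 30
  Event 6 (restock 19): 0 + 19 = 19
  Event 7 (return 1): 19 + 1 = 20
  Event 8 (sale 10): sell min(10,20)=10. stock: 20 - 10 = 10. total_sold = 40
  Event 9 (sale 9): sell min(9,10)=9. stock: 10 - 9 = 1. total_sold = 49
  Event 10 (sale 24): sell min(24,1)=1. stock: 1 - 1 = 0. total_sold = 50
Final: stock = 0, total_sold = 50

Answer: 50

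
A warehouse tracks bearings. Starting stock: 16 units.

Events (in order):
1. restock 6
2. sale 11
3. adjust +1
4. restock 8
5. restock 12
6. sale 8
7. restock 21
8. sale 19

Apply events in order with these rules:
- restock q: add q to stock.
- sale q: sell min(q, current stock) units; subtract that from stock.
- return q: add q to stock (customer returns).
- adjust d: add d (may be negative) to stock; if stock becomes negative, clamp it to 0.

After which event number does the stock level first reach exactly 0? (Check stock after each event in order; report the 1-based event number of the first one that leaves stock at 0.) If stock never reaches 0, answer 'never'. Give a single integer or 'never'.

Processing events:
Start: stock = 16
  Event 1 (restock 6): 16 + 6 = 22
  Event 2 (sale 11): sell min(11,22)=11. stock: 22 - 11 = 11. total_sold = 11
  Event 3 (adjust +1): 11 + 1 = 12
  Event 4 (restock 8): 12 + 8 = 20
  Event 5 (restock 12): 20 + 12 = 32
  Event 6 (sale 8): sell min(8,32)=8. stock: 32 - 8 = 24. total_sold = 19
  Event 7 (restock 21): 24 + 21 = 45
  Event 8 (sale 19): sell min(19,45)=19. stock: 45 - 19 = 26. total_sold = 38
Final: stock = 26, total_sold = 38

Stock never reaches 0.

Answer: never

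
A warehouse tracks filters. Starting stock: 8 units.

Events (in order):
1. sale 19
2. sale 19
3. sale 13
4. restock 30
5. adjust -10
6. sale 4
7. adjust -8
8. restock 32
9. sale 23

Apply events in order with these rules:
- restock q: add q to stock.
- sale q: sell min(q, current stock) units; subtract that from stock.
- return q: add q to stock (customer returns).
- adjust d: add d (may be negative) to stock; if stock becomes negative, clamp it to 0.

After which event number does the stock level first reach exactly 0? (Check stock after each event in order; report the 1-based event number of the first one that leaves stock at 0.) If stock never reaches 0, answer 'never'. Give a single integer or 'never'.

Processing events:
Start: stock = 8
  Event 1 (sale 19): sell min(19,8)=8. stock: 8 - 8 = 0. total_sold = 8
  Event 2 (sale 19): sell min(19,0)=0. stock: 0 - 0 = 0. total_sold = 8
  Event 3 (sale 13): sell min(13,0)=0. stock: 0 - 0 = 0. total_sold = 8
  Event 4 (restock 30): 0 + 30 = 30
  Event 5 (adjust -10): 30 + -10 = 20
  Event 6 (sale 4): sell min(4,20)=4. stock: 20 - 4 = 16. total_sold = 12
  Event 7 (adjust -8): 16 + -8 = 8
  Event 8 (restock 32): 8 + 32 = 40
  Event 9 (sale 23): sell min(23,40)=23. stock: 40 - 23 = 17. total_sold = 35
Final: stock = 17, total_sold = 35

First zero at event 1.

Answer: 1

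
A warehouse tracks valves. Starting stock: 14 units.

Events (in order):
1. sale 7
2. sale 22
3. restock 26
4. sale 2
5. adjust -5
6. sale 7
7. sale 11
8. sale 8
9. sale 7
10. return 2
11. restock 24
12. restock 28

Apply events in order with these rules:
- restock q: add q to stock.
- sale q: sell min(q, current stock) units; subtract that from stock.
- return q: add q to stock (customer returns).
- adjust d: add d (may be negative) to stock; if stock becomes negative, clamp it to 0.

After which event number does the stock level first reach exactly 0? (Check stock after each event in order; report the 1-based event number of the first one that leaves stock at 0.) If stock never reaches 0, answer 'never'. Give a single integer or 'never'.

Answer: 2

Derivation:
Processing events:
Start: stock = 14
  Event 1 (sale 7): sell min(7,14)=7. stock: 14 - 7 = 7. total_sold = 7
  Event 2 (sale 22): sell min(22,7)=7. stock: 7 - 7 = 0. total_sold = 14
  Event 3 (restock 26): 0 + 26 = 26
  Event 4 (sale 2): sell min(2,26)=2. stock: 26 - 2 = 24. total_sold = 16
  Event 5 (adjust -5): 24 + -5 = 19
  Event 6 (sale 7): sell min(7,19)=7. stock: 19 - 7 = 12. total_sold = 23
  Event 7 (sale 11): sell min(11,12)=11. stock: 12 - 11 = 1. total_sold = 34
  Event 8 (sale 8): sell min(8,1)=1. stock: 1 - 1 = 0. total_sold = 35
  Event 9 (sale 7): sell min(7,0)=0. stock: 0 - 0 = 0. total_sold = 35
  Event 10 (return 2): 0 + 2 = 2
  Event 11 (restock 24): 2 + 24 = 26
  Event 12 (restock 28): 26 + 28 = 54
Final: stock = 54, total_sold = 35

First zero at event 2.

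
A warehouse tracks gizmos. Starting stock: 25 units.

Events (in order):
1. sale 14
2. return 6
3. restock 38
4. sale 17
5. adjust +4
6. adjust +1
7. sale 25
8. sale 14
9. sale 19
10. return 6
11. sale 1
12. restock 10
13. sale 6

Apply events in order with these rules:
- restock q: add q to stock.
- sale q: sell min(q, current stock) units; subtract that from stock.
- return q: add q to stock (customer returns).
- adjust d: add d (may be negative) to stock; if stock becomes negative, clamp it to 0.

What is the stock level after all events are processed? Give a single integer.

Answer: 9

Derivation:
Processing events:
Start: stock = 25
  Event 1 (sale 14): sell min(14,25)=14. stock: 25 - 14 = 11. total_sold = 14
  Event 2 (return 6): 11 + 6 = 17
  Event 3 (restock 38): 17 + 38 = 55
  Event 4 (sale 17): sell min(17,55)=17. stock: 55 - 17 = 38. total_sold = 31
  Event 5 (adjust +4): 38 + 4 = 42
  Event 6 (adjust +1): 42 + 1 = 43
  Event 7 (sale 25): sell min(25,43)=25. stock: 43 - 25 = 18. total_sold = 56
  Event 8 (sale 14): sell min(14,18)=14. stock: 18 - 14 = 4. total_sold = 70
  Event 9 (sale 19): sell min(19,4)=4. stock: 4 - 4 = 0. total_sold = 74
  Event 10 (return 6): 0 + 6 = 6
  Event 11 (sale 1): sell min(1,6)=1. stock: 6 - 1 = 5. total_sold = 75
  Event 12 (restock 10): 5 + 10 = 15
  Event 13 (sale 6): sell min(6,15)=6. stock: 15 - 6 = 9. total_sold = 81
Final: stock = 9, total_sold = 81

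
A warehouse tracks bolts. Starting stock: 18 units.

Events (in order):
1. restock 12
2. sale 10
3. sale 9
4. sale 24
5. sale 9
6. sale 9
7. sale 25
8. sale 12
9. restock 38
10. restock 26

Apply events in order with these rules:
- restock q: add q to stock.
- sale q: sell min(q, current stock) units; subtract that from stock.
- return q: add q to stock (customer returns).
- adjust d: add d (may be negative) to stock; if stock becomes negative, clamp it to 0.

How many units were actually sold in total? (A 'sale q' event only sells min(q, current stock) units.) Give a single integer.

Answer: 30

Derivation:
Processing events:
Start: stock = 18
  Event 1 (restock 12): 18 + 12 = 30
  Event 2 (sale 10): sell min(10,30)=10. stock: 30 - 10 = 20. total_sold = 10
  Event 3 (sale 9): sell min(9,20)=9. stock: 20 - 9 = 11. total_sold = 19
  Event 4 (sale 24): sell min(24,11)=11. stock: 11 - 11 = 0. total_sold = 30
  Event 5 (sale 9): sell min(9,0)=0. stock: 0 - 0 = 0. total_sold = 30
  Event 6 (sale 9): sell min(9,0)=0. stock: 0 - 0 = 0. total_sold = 30
  Event 7 (sale 25): sell min(25,0)=0. stock: 0 - 0 = 0. total_sold = 30
  Event 8 (sale 12): sell min(12,0)=0. stock: 0 - 0 = 0. total_sold = 30
  Event 9 (restock 38): 0 + 38 = 38
  Event 10 (restock 26): 38 + 26 = 64
Final: stock = 64, total_sold = 30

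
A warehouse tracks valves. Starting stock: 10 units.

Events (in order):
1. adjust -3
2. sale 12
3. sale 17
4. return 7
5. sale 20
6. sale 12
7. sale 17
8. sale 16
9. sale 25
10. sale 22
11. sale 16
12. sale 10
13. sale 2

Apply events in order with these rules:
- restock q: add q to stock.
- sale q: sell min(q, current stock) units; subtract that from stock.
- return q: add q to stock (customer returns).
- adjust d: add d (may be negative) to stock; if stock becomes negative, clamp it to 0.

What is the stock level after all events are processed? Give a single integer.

Processing events:
Start: stock = 10
  Event 1 (adjust -3): 10 + -3 = 7
  Event 2 (sale 12): sell min(12,7)=7. stock: 7 - 7 = 0. total_sold = 7
  Event 3 (sale 17): sell min(17,0)=0. stock: 0 - 0 = 0. total_sold = 7
  Event 4 (return 7): 0 + 7 = 7
  Event 5 (sale 20): sell min(20,7)=7. stock: 7 - 7 = 0. total_sold = 14
  Event 6 (sale 12): sell min(12,0)=0. stock: 0 - 0 = 0. total_sold = 14
  Event 7 (sale 17): sell min(17,0)=0. stock: 0 - 0 = 0. total_sold = 14
  Event 8 (sale 16): sell min(16,0)=0. stock: 0 - 0 = 0. total_sold = 14
  Event 9 (sale 25): sell min(25,0)=0. stock: 0 - 0 = 0. total_sold = 14
  Event 10 (sale 22): sell min(22,0)=0. stock: 0 - 0 = 0. total_sold = 14
  Event 11 (sale 16): sell min(16,0)=0. stock: 0 - 0 = 0. total_sold = 14
  Event 12 (sale 10): sell min(10,0)=0. stock: 0 - 0 = 0. total_sold = 14
  Event 13 (sale 2): sell min(2,0)=0. stock: 0 - 0 = 0. total_sold = 14
Final: stock = 0, total_sold = 14

Answer: 0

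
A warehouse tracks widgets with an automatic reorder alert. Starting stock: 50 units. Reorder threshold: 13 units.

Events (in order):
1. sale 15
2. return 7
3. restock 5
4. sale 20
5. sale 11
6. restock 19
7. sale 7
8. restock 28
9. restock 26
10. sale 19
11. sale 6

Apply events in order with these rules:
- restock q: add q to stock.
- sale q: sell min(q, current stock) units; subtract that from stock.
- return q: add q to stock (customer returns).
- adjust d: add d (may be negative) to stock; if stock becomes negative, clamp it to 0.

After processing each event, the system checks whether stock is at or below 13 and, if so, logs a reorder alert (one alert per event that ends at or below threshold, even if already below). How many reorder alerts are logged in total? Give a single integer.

Processing events:
Start: stock = 50
  Event 1 (sale 15): sell min(15,50)=15. stock: 50 - 15 = 35. total_sold = 15
  Event 2 (return 7): 35 + 7 = 42
  Event 3 (restock 5): 42 + 5 = 47
  Event 4 (sale 20): sell min(20,47)=20. stock: 47 - 20 = 27. total_sold = 35
  Event 5 (sale 11): sell min(11,27)=11. stock: 27 - 11 = 16. total_sold = 46
  Event 6 (restock 19): 16 + 19 = 35
  Event 7 (sale 7): sell min(7,35)=7. stock: 35 - 7 = 28. total_sold = 53
  Event 8 (restock 28): 28 + 28 = 56
  Event 9 (restock 26): 56 + 26 = 82
  Event 10 (sale 19): sell min(19,82)=19. stock: 82 - 19 = 63. total_sold = 72
  Event 11 (sale 6): sell min(6,63)=6. stock: 63 - 6 = 57. total_sold = 78
Final: stock = 57, total_sold = 78

Checking against threshold 13:
  After event 1: stock=35 > 13
  After event 2: stock=42 > 13
  After event 3: stock=47 > 13
  After event 4: stock=27 > 13
  After event 5: stock=16 > 13
  After event 6: stock=35 > 13
  After event 7: stock=28 > 13
  After event 8: stock=56 > 13
  After event 9: stock=82 > 13
  After event 10: stock=63 > 13
  After event 11: stock=57 > 13
Alert events: []. Count = 0

Answer: 0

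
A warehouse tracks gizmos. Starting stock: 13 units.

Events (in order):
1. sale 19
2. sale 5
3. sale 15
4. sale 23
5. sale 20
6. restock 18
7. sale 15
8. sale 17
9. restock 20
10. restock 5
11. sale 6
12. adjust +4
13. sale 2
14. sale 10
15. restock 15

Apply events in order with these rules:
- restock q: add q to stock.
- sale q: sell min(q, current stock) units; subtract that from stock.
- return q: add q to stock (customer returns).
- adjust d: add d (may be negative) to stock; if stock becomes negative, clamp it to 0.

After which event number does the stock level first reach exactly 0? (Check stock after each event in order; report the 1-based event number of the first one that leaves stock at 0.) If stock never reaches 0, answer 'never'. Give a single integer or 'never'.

Processing events:
Start: stock = 13
  Event 1 (sale 19): sell min(19,13)=13. stock: 13 - 13 = 0. total_sold = 13
  Event 2 (sale 5): sell min(5,0)=0. stock: 0 - 0 = 0. total_sold = 13
  Event 3 (sale 15): sell min(15,0)=0. stock: 0 - 0 = 0. total_sold = 13
  Event 4 (sale 23): sell min(23,0)=0. stock: 0 - 0 = 0. total_sold = 13
  Event 5 (sale 20): sell min(20,0)=0. stock: 0 - 0 = 0. total_sold = 13
  Event 6 (restock 18): 0 + 18 = 18
  Event 7 (sale 15): sell min(15,18)=15. stock: 18 - 15 = 3. total_sold = 28
  Event 8 (sale 17): sell min(17,3)=3. stock: 3 - 3 = 0. total_sold = 31
  Event 9 (restock 20): 0 + 20 = 20
  Event 10 (restock 5): 20 + 5 = 25
  Event 11 (sale 6): sell min(6,25)=6. stock: 25 - 6 = 19. total_sold = 37
  Event 12 (adjust +4): 19 + 4 = 23
  Event 13 (sale 2): sell min(2,23)=2. stock: 23 - 2 = 21. total_sold = 39
  Event 14 (sale 10): sell min(10,21)=10. stock: 21 - 10 = 11. total_sold = 49
  Event 15 (restock 15): 11 + 15 = 26
Final: stock = 26, total_sold = 49

First zero at event 1.

Answer: 1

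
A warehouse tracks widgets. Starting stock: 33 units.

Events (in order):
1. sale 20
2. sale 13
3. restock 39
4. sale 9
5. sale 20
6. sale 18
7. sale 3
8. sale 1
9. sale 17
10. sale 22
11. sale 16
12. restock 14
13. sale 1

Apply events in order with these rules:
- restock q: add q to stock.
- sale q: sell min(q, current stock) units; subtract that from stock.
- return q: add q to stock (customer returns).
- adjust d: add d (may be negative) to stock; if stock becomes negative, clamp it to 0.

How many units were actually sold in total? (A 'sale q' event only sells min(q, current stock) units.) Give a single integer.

Answer: 73

Derivation:
Processing events:
Start: stock = 33
  Event 1 (sale 20): sell min(20,33)=20. stock: 33 - 20 = 13. total_sold = 20
  Event 2 (sale 13): sell min(13,13)=13. stock: 13 - 13 = 0. total_sold = 33
  Event 3 (restock 39): 0 + 39 = 39
  Event 4 (sale 9): sell min(9,39)=9. stock: 39 - 9 = 30. total_sold = 42
  Event 5 (sale 20): sell min(20,30)=20. stock: 30 - 20 = 10. total_sold = 62
  Event 6 (sale 18): sell min(18,10)=10. stock: 10 - 10 = 0. total_sold = 72
  Event 7 (sale 3): sell min(3,0)=0. stock: 0 - 0 = 0. total_sold = 72
  Event 8 (sale 1): sell min(1,0)=0. stock: 0 - 0 = 0. total_sold = 72
  Event 9 (sale 17): sell min(17,0)=0. stock: 0 - 0 = 0. total_sold = 72
  Event 10 (sale 22): sell min(22,0)=0. stock: 0 - 0 = 0. total_sold = 72
  Event 11 (sale 16): sell min(16,0)=0. stock: 0 - 0 = 0. total_sold = 72
  Event 12 (restock 14): 0 + 14 = 14
  Event 13 (sale 1): sell min(1,14)=1. stock: 14 - 1 = 13. total_sold = 73
Final: stock = 13, total_sold = 73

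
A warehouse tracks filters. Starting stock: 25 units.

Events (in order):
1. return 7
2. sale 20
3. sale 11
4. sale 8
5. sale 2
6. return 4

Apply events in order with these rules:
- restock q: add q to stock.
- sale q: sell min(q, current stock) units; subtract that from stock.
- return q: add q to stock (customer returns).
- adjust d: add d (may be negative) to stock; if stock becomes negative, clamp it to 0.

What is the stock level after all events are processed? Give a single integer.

Answer: 4

Derivation:
Processing events:
Start: stock = 25
  Event 1 (return 7): 25 + 7 = 32
  Event 2 (sale 20): sell min(20,32)=20. stock: 32 - 20 = 12. total_sold = 20
  Event 3 (sale 11): sell min(11,12)=11. stock: 12 - 11 = 1. total_sold = 31
  Event 4 (sale 8): sell min(8,1)=1. stock: 1 - 1 = 0. total_sold = 32
  Event 5 (sale 2): sell min(2,0)=0. stock: 0 - 0 = 0. total_sold = 32
  Event 6 (return 4): 0 + 4 = 4
Final: stock = 4, total_sold = 32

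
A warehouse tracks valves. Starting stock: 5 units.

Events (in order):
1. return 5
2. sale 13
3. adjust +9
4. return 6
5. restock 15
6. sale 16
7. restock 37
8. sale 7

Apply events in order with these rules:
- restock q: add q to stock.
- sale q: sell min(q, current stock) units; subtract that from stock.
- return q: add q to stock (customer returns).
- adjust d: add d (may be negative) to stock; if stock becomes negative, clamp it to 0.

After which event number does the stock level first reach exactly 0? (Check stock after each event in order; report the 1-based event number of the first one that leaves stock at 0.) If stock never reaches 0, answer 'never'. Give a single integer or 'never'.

Processing events:
Start: stock = 5
  Event 1 (return 5): 5 + 5 = 10
  Event 2 (sale 13): sell min(13,10)=10. stock: 10 - 10 = 0. total_sold = 10
  Event 3 (adjust +9): 0 + 9 = 9
  Event 4 (return 6): 9 + 6 = 15
  Event 5 (restock 15): 15 + 15 = 30
  Event 6 (sale 16): sell min(16,30)=16. stock: 30 - 16 = 14. total_sold = 26
  Event 7 (restock 37): 14 + 37 = 51
  Event 8 (sale 7): sell min(7,51)=7. stock: 51 - 7 = 44. total_sold = 33
Final: stock = 44, total_sold = 33

First zero at event 2.

Answer: 2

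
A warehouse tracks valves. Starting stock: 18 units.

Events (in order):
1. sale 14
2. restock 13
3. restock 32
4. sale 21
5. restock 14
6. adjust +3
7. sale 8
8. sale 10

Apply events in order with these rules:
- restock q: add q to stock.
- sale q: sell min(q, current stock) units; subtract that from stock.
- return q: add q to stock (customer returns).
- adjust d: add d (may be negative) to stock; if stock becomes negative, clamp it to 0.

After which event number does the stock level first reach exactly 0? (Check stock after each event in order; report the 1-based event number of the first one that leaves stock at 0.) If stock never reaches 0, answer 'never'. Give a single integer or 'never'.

Processing events:
Start: stock = 18
  Event 1 (sale 14): sell min(14,18)=14. stock: 18 - 14 = 4. total_sold = 14
  Event 2 (restock 13): 4 + 13 = 17
  Event 3 (restock 32): 17 + 32 = 49
  Event 4 (sale 21): sell min(21,49)=21. stock: 49 - 21 = 28. total_sold = 35
  Event 5 (restock 14): 28 + 14 = 42
  Event 6 (adjust +3): 42 + 3 = 45
  Event 7 (sale 8): sell min(8,45)=8. stock: 45 - 8 = 37. total_sold = 43
  Event 8 (sale 10): sell min(10,37)=10. stock: 37 - 10 = 27. total_sold = 53
Final: stock = 27, total_sold = 53

Stock never reaches 0.

Answer: never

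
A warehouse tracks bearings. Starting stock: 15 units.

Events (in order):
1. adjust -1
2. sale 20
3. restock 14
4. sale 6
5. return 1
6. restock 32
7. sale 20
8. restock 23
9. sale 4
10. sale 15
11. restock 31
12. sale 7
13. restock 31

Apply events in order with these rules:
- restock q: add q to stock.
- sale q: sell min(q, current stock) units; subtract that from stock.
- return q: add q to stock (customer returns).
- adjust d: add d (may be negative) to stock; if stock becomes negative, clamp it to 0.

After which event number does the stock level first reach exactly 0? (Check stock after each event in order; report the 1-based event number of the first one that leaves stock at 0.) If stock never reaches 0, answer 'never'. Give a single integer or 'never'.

Answer: 2

Derivation:
Processing events:
Start: stock = 15
  Event 1 (adjust -1): 15 + -1 = 14
  Event 2 (sale 20): sell min(20,14)=14. stock: 14 - 14 = 0. total_sold = 14
  Event 3 (restock 14): 0 + 14 = 14
  Event 4 (sale 6): sell min(6,14)=6. stock: 14 - 6 = 8. total_sold = 20
  Event 5 (return 1): 8 + 1 = 9
  Event 6 (restock 32): 9 + 32 = 41
  Event 7 (sale 20): sell min(20,41)=20. stock: 41 - 20 = 21. total_sold = 40
  Event 8 (restock 23): 21 + 23 = 44
  Event 9 (sale 4): sell min(4,44)=4. stock: 44 - 4 = 40. total_sold = 44
  Event 10 (sale 15): sell min(15,40)=15. stock: 40 - 15 = 25. total_sold = 59
  Event 11 (restock 31): 25 + 31 = 56
  Event 12 (sale 7): sell min(7,56)=7. stock: 56 - 7 = 49. total_sold = 66
  Event 13 (restock 31): 49 + 31 = 80
Final: stock = 80, total_sold = 66

First zero at event 2.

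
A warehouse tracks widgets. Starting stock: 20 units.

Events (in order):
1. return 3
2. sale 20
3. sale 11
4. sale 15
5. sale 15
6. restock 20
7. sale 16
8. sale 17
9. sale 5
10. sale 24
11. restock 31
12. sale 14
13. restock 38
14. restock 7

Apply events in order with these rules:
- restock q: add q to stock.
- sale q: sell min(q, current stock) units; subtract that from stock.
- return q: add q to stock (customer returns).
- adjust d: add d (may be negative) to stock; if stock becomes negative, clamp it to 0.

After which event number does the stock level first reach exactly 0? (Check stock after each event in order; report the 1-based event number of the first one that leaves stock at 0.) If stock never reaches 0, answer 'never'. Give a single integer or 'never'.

Answer: 3

Derivation:
Processing events:
Start: stock = 20
  Event 1 (return 3): 20 + 3 = 23
  Event 2 (sale 20): sell min(20,23)=20. stock: 23 - 20 = 3. total_sold = 20
  Event 3 (sale 11): sell min(11,3)=3. stock: 3 - 3 = 0. total_sold = 23
  Event 4 (sale 15): sell min(15,0)=0. stock: 0 - 0 = 0. total_sold = 23
  Event 5 (sale 15): sell min(15,0)=0. stock: 0 - 0 = 0. total_sold = 23
  Event 6 (restock 20): 0 + 20 = 20
  Event 7 (sale 16): sell min(16,20)=16. stock: 20 - 16 = 4. total_sold = 39
  Event 8 (sale 17): sell min(17,4)=4. stock: 4 - 4 = 0. total_sold = 43
  Event 9 (sale 5): sell min(5,0)=0. stock: 0 - 0 = 0. total_sold = 43
  Event 10 (sale 24): sell min(24,0)=0. stock: 0 - 0 = 0. total_sold = 43
  Event 11 (restock 31): 0 + 31 = 31
  Event 12 (sale 14): sell min(14,31)=14. stock: 31 - 14 = 17. total_sold = 57
  Event 13 (restock 38): 17 + 38 = 55
  Event 14 (restock 7): 55 + 7 = 62
Final: stock = 62, total_sold = 57

First zero at event 3.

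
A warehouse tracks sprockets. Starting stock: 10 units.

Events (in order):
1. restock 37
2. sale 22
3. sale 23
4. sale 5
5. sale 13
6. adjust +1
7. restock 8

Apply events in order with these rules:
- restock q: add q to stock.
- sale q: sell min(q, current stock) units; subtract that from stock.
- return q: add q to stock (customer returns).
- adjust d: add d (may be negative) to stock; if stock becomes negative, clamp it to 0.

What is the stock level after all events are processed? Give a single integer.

Processing events:
Start: stock = 10
  Event 1 (restock 37): 10 + 37 = 47
  Event 2 (sale 22): sell min(22,47)=22. stock: 47 - 22 = 25. total_sold = 22
  Event 3 (sale 23): sell min(23,25)=23. stock: 25 - 23 = 2. total_sold = 45
  Event 4 (sale 5): sell min(5,2)=2. stock: 2 - 2 = 0. total_sold = 47
  Event 5 (sale 13): sell min(13,0)=0. stock: 0 - 0 = 0. total_sold = 47
  Event 6 (adjust +1): 0 + 1 = 1
  Event 7 (restock 8): 1 + 8 = 9
Final: stock = 9, total_sold = 47

Answer: 9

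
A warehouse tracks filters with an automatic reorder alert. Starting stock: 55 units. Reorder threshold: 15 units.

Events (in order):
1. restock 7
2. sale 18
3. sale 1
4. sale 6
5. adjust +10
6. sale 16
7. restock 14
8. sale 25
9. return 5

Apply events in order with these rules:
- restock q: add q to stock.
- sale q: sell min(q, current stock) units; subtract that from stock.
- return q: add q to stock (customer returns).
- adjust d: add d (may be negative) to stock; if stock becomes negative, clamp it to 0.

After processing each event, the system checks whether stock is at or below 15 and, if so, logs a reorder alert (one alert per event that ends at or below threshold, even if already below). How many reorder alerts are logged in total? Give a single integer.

Processing events:
Start: stock = 55
  Event 1 (restock 7): 55 + 7 = 62
  Event 2 (sale 18): sell min(18,62)=18. stock: 62 - 18 = 44. total_sold = 18
  Event 3 (sale 1): sell min(1,44)=1. stock: 44 - 1 = 43. total_sold = 19
  Event 4 (sale 6): sell min(6,43)=6. stock: 43 - 6 = 37. total_sold = 25
  Event 5 (adjust +10): 37 + 10 = 47
  Event 6 (sale 16): sell min(16,47)=16. stock: 47 - 16 = 31. total_sold = 41
  Event 7 (restock 14): 31 + 14 = 45
  Event 8 (sale 25): sell min(25,45)=25. stock: 45 - 25 = 20. total_sold = 66
  Event 9 (return 5): 20 + 5 = 25
Final: stock = 25, total_sold = 66

Checking against threshold 15:
  After event 1: stock=62 > 15
  After event 2: stock=44 > 15
  After event 3: stock=43 > 15
  After event 4: stock=37 > 15
  After event 5: stock=47 > 15
  After event 6: stock=31 > 15
  After event 7: stock=45 > 15
  After event 8: stock=20 > 15
  After event 9: stock=25 > 15
Alert events: []. Count = 0

Answer: 0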